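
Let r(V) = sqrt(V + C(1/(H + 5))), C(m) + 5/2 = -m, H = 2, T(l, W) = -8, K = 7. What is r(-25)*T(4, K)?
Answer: -12*I*sqrt(602)/7 ≈ -42.061*I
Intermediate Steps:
C(m) = -5/2 - m
r(V) = sqrt(-37/14 + V) (r(V) = sqrt(V + (-5/2 - 1/(2 + 5))) = sqrt(V + (-5/2 - 1/7)) = sqrt(V - 37/14) = sqrt(-37/14 + V))
r(-25)*T(4, K) = (sqrt(-518 + 196*(-25))/14)*(-8) = (sqrt(-518 - 4900)/14)*(-8) = (sqrt(-5418)/14)*(-8) = ((3*I*sqrt(602))/14)*(-8) = (3*I*sqrt(602)/14)*(-8) = -12*I*sqrt(602)/7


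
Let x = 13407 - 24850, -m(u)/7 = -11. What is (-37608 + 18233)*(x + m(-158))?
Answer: 220216250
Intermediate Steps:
m(u) = 77 (m(u) = -7*(-11) = 77)
x = -11443
(-37608 + 18233)*(x + m(-158)) = (-37608 + 18233)*(-11443 + 77) = -19375*(-11366) = 220216250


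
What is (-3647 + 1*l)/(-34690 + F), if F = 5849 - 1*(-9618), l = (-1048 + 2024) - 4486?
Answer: 7157/19223 ≈ 0.37231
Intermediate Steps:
l = -3510 (l = 976 - 4486 = -3510)
F = 15467 (F = 5849 + 9618 = 15467)
(-3647 + 1*l)/(-34690 + F) = (-3647 + 1*(-3510))/(-34690 + 15467) = (-3647 - 3510)/(-19223) = -7157*(-1/19223) = 7157/19223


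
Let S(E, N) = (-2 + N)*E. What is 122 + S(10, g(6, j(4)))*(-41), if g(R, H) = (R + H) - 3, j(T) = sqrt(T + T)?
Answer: -288 - 820*sqrt(2) ≈ -1447.7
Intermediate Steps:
j(T) = sqrt(2)*sqrt(T) (j(T) = sqrt(2*T) = sqrt(2)*sqrt(T))
g(R, H) = -3 + H + R (g(R, H) = (H + R) - 3 = -3 + H + R)
S(E, N) = E*(-2 + N)
122 + S(10, g(6, j(4)))*(-41) = 122 + (10*(-2 + (-3 + sqrt(2)*sqrt(4) + 6)))*(-41) = 122 + (10*(-2 + (-3 + sqrt(2)*2 + 6)))*(-41) = 122 + (10*(-2 + (-3 + 2*sqrt(2) + 6)))*(-41) = 122 + (10*(-2 + (3 + 2*sqrt(2))))*(-41) = 122 + (10*(1 + 2*sqrt(2)))*(-41) = 122 + (10 + 20*sqrt(2))*(-41) = 122 + (-410 - 820*sqrt(2)) = -288 - 820*sqrt(2)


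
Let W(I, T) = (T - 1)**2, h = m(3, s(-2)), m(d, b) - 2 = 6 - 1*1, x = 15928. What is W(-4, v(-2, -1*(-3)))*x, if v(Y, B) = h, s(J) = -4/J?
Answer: 573408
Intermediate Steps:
m(d, b) = 7 (m(d, b) = 2 + (6 - 1*1) = 2 + (6 - 1) = 2 + 5 = 7)
h = 7
v(Y, B) = 7
W(I, T) = (-1 + T)**2
W(-4, v(-2, -1*(-3)))*x = (-1 + 7)**2*15928 = 6**2*15928 = 36*15928 = 573408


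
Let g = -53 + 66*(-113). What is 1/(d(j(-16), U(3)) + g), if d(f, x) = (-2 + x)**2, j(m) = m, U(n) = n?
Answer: -1/7510 ≈ -0.00013316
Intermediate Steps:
g = -7511 (g = -53 - 7458 = -7511)
1/(d(j(-16), U(3)) + g) = 1/((-2 + 3)**2 - 7511) = 1/(1**2 - 7511) = 1/(1 - 7511) = 1/(-7510) = -1/7510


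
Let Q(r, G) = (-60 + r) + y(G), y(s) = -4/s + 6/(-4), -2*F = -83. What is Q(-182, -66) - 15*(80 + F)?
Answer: -68176/33 ≈ -2065.9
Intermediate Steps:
F = 83/2 (F = -½*(-83) = 83/2 ≈ 41.500)
y(s) = -3/2 - 4/s (y(s) = -4/s + 6*(-¼) = -4/s - 3/2 = -3/2 - 4/s)
Q(r, G) = -123/2 + r - 4/G (Q(r, G) = (-60 + r) + (-3/2 - 4/G) = -123/2 + r - 4/G)
Q(-182, -66) - 15*(80 + F) = (-123/2 - 182 - 4/(-66)) - 15*(80 + 83/2) = (-123/2 - 182 - 4*(-1/66)) - 15*243/2 = (-123/2 - 182 + 2/33) - 1*3645/2 = -16067/66 - 3645/2 = -68176/33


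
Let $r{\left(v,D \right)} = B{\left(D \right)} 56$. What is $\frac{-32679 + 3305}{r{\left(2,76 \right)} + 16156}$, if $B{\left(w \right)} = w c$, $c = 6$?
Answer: $- \frac{14687}{20846} \approx -0.70455$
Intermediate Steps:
$B{\left(w \right)} = 6 w$ ($B{\left(w \right)} = w 6 = 6 w$)
$r{\left(v,D \right)} = 336 D$ ($r{\left(v,D \right)} = 6 D 56 = 336 D$)
$\frac{-32679 + 3305}{r{\left(2,76 \right)} + 16156} = \frac{-32679 + 3305}{336 \cdot 76 + 16156} = - \frac{29374}{25536 + 16156} = - \frac{29374}{41692} = \left(-29374\right) \frac{1}{41692} = - \frac{14687}{20846}$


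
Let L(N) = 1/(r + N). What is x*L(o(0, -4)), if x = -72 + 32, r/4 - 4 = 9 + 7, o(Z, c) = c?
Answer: -10/19 ≈ -0.52632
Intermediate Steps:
r = 80 (r = 16 + 4*(9 + 7) = 16 + 4*16 = 16 + 64 = 80)
L(N) = 1/(80 + N)
x = -40
x*L(o(0, -4)) = -40/(80 - 4) = -40/76 = -40*1/76 = -10/19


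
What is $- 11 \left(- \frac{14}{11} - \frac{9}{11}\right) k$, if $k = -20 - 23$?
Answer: $-989$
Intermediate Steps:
$k = -43$
$- 11 \left(- \frac{14}{11} - \frac{9}{11}\right) k = - 11 \left(- \frac{14}{11} - \frac{9}{11}\right) \left(-43\right) = \left(-11\right) \left(- \frac{23}{11}\right) \left(-43\right) = 23 \left(-43\right) = -989$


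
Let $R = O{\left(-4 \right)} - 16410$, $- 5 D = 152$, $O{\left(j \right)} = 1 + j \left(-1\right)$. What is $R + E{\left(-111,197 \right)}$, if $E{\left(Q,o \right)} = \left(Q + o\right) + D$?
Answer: $- \frac{81747}{5} \approx -16349.0$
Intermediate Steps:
$O{\left(j \right)} = 1 - j$
$D = - \frac{152}{5}$ ($D = \left(- \frac{1}{5}\right) 152 = - \frac{152}{5} \approx -30.4$)
$R = -16405$ ($R = \left(1 - -4\right) - 16410 = \left(1 + 4\right) - 16410 = 5 - 16410 = -16405$)
$E{\left(Q,o \right)} = - \frac{152}{5} + Q + o$ ($E{\left(Q,o \right)} = \left(Q + o\right) - \frac{152}{5} = - \frac{152}{5} + Q + o$)
$R + E{\left(-111,197 \right)} = -16405 - - \frac{278}{5} = -16405 + \frac{278}{5} = - \frac{81747}{5}$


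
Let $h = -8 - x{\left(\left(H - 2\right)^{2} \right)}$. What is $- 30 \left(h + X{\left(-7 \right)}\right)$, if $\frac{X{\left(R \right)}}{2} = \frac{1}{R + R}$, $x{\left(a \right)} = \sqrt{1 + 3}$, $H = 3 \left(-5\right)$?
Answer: $\frac{2130}{7} \approx 304.29$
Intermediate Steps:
$H = -15$
$x{\left(a \right)} = 2$ ($x{\left(a \right)} = \sqrt{4} = 2$)
$X{\left(R \right)} = \frac{1}{R}$ ($X{\left(R \right)} = \frac{2}{R + R} = \frac{2}{2 R} = 2 \frac{1}{2 R} = \frac{1}{R}$)
$h = -10$ ($h = -8 - 2 = -10$)
$- 30 \left(h + X{\left(-7 \right)}\right) = - 30 \left(-10 + \frac{1}{-7}\right) = - 30 \left(-10 - \frac{1}{7}\right) = \left(-30\right) \left(- \frac{71}{7}\right) = \frac{2130}{7}$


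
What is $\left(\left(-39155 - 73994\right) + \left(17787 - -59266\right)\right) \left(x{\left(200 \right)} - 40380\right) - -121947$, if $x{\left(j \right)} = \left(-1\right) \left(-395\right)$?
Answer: $1443420507$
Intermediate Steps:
$x{\left(j \right)} = 395$
$\left(\left(-39155 - 73994\right) + \left(17787 - -59266\right)\right) \left(x{\left(200 \right)} - 40380\right) - -121947 = \left(\left(-39155 - 73994\right) + \left(17787 - -59266\right)\right) \left(395 - 40380\right) - -121947 = \left(\left(-39155 - 73994\right) + \left(17787 + 59266\right)\right) \left(-39985\right) + 121947 = \left(-113149 + 77053\right) \left(-39985\right) + 121947 = \left(-36096\right) \left(-39985\right) + 121947 = 1443298560 + 121947 = 1443420507$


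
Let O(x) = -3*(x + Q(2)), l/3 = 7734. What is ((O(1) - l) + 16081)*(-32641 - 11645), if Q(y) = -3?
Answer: 315094890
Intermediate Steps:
l = 23202 (l = 3*7734 = 23202)
O(x) = 9 - 3*x (O(x) = -3*(x - 3) = -3*(-3 + x) = 9 - 3*x)
((O(1) - l) + 16081)*(-32641 - 11645) = (((9 - 3*1) - 1*23202) + 16081)*(-32641 - 11645) = (((9 - 3) - 23202) + 16081)*(-44286) = ((6 - 23202) + 16081)*(-44286) = (-23196 + 16081)*(-44286) = -7115*(-44286) = 315094890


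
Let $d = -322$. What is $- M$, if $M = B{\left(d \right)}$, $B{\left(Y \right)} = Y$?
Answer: $322$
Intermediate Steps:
$M = -322$
$- M = \left(-1\right) \left(-322\right) = 322$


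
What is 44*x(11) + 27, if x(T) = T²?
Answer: 5351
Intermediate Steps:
44*x(11) + 27 = 44*11² + 27 = 44*121 + 27 = 5324 + 27 = 5351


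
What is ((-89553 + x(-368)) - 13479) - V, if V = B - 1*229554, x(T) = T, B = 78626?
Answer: 47528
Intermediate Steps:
V = -150928 (V = 78626 - 1*229554 = 78626 - 229554 = -150928)
((-89553 + x(-368)) - 13479) - V = ((-89553 - 368) - 13479) - 1*(-150928) = (-89921 - 13479) + 150928 = -103400 + 150928 = 47528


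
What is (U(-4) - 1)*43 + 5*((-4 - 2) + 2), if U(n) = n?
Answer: -235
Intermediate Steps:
(U(-4) - 1)*43 + 5*((-4 - 2) + 2) = (-4 - 1)*43 + 5*((-4 - 2) + 2) = -5*43 + 5*(-6 + 2) = -215 + 5*(-4) = -215 - 20 = -235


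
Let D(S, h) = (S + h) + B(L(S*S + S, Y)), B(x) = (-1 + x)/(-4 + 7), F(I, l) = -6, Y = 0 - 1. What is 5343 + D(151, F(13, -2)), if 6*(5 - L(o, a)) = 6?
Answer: 5489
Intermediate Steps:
Y = -1
L(o, a) = 4 (L(o, a) = 5 - ⅙*6 = 5 - 1 = 4)
B(x) = -⅓ + x/3 (B(x) = (-1 + x)/3 = (-1 + x)*(⅓) = -⅓ + x/3)
D(S, h) = 1 + S + h (D(S, h) = (S + h) + (-⅓ + (⅓)*4) = (S + h) + (-⅓ + 4/3) = (S + h) + 1 = 1 + S + h)
5343 + D(151, F(13, -2)) = 5343 + (1 + 151 - 6) = 5343 + 146 = 5489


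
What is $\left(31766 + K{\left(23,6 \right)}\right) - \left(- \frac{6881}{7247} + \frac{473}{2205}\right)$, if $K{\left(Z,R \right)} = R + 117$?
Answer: $\frac{509586325289}{15979635} \approx 31890.0$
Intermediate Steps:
$K{\left(Z,R \right)} = 117 + R$
$\left(31766 + K{\left(23,6 \right)}\right) - \left(- \frac{6881}{7247} + \frac{473}{2205}\right) = \left(31766 + \left(117 + 6\right)\right) - \left(- \frac{6881}{7247} + \frac{473}{2205}\right) = \left(31766 + 123\right) - - \frac{11744774}{15979635} = 31889 + \left(- \frac{473}{2205} + \frac{6881}{7247}\right) = 31889 + \frac{11744774}{15979635} = \frac{509586325289}{15979635}$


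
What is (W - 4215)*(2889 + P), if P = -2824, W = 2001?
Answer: -143910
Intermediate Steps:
(W - 4215)*(2889 + P) = (2001 - 4215)*(2889 - 2824) = -2214*65 = -143910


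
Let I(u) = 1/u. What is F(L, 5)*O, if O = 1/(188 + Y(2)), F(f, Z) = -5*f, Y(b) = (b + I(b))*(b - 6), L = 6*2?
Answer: -30/89 ≈ -0.33708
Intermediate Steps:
L = 12
Y(b) = (-6 + b)*(b + 1/b) (Y(b) = (b + 1/b)*(b - 6) = (b + 1/b)*(-6 + b) = (-6 + b)*(b + 1/b))
O = 1/178 (O = 1/(188 + (1 + 2² - 6*2 - 6/2)) = 1/(188 + (1 + 4 - 12 - 6*½)) = 1/(188 + (1 + 4 - 12 - 3)) = 1/(188 - 10) = 1/178 ≈ 0.0056180)
F(L, 5)*O = -5*12*(1/178) = -60*1/178 = -30/89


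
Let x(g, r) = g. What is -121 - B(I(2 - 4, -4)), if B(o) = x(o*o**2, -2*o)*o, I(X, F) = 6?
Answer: -1417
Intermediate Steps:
B(o) = o**4 (B(o) = (o*o**2)*o = o**3*o = o**4)
-121 - B(I(2 - 4, -4)) = -121 - 1*6**4 = -121 - 1*1296 = -121 - 1296 = -1417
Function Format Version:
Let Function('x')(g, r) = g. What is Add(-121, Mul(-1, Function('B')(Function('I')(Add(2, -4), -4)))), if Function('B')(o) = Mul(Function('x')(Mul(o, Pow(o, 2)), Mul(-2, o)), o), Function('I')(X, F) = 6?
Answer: -1417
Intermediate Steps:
Function('B')(o) = Pow(o, 4) (Function('B')(o) = Mul(Mul(o, Pow(o, 2)), o) = Mul(Pow(o, 3), o) = Pow(o, 4))
Add(-121, Mul(-1, Function('B')(Function('I')(Add(2, -4), -4)))) = Add(-121, Mul(-1, Pow(6, 4))) = Add(-121, Mul(-1, 1296)) = Add(-121, -1296) = -1417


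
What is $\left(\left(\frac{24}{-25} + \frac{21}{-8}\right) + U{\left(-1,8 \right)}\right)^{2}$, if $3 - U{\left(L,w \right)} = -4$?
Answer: $\frac{466489}{40000} \approx 11.662$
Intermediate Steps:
$U{\left(L,w \right)} = 7$ ($U{\left(L,w \right)} = 3 - -4 = 3 + 4 = 7$)
$\left(\left(\frac{24}{-25} + \frac{21}{-8}\right) + U{\left(-1,8 \right)}\right)^{2} = \left(\left(\frac{24}{-25} + \frac{21}{-8}\right) + 7\right)^{2} = \left(\left(24 \left(- \frac{1}{25}\right) + 21 \left(- \frac{1}{8}\right)\right) + 7\right)^{2} = \left(\left(- \frac{24}{25} - \frac{21}{8}\right) + 7\right)^{2} = \left(- \frac{717}{200} + 7\right)^{2} = \left(\frac{683}{200}\right)^{2} = \frac{466489}{40000}$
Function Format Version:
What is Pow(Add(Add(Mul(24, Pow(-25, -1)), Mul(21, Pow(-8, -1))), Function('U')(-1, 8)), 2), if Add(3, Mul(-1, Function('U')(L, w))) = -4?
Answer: Rational(466489, 40000) ≈ 11.662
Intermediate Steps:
Function('U')(L, w) = 7 (Function('U')(L, w) = Add(3, Mul(-1, -4)) = Add(3, 4) = 7)
Pow(Add(Add(Mul(24, Pow(-25, -1)), Mul(21, Pow(-8, -1))), Function('U')(-1, 8)), 2) = Pow(Add(Add(Mul(24, Pow(-25, -1)), Mul(21, Pow(-8, -1))), 7), 2) = Pow(Add(Add(Mul(24, Rational(-1, 25)), Mul(21, Rational(-1, 8))), 7), 2) = Pow(Add(Add(Rational(-24, 25), Rational(-21, 8)), 7), 2) = Pow(Add(Rational(-717, 200), 7), 2) = Pow(Rational(683, 200), 2) = Rational(466489, 40000)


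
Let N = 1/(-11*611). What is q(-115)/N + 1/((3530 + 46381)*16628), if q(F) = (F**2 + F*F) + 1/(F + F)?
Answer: -16966553383322465951/95440812420 ≈ -1.7777e+8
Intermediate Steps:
q(F) = 1/(2*F) + 2*F**2 (q(F) = (F**2 + F**2) + 1/(2*F) = 2*F**2 + 1/(2*F) = 1/(2*F) + 2*F**2)
N = -1/6721 (N = 1/(-6721) = -1/6721 ≈ -0.00014879)
q(-115)/N + 1/((3530 + 46381)*16628) = ((1/2)*(1 + 4*(-115)**3)/(-115))/(-1/6721) + 1/((3530 + 46381)*16628) = ((1/2)*(-1/115)*(1 + 4*(-1520875)))*(-6721) + (1/16628)/49911 = ((1/2)*(-1/115)*(1 - 6083500))*(-6721) + (1/49911)*(1/16628) = ((1/2)*(-1/115)*(-6083499))*(-6721) + 1/829920108 = (6083499/230)*(-6721) + 1/829920108 = -40887196779/230 + 1/829920108 = -16966553383322465951/95440812420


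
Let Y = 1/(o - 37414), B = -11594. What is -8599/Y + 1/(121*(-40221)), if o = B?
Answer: 2050940979937871/4866741 ≈ 4.2142e+8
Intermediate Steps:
o = -11594
Y = -1/49008 (Y = 1/(-11594 - 37414) = 1/(-49008) = -1/49008 ≈ -2.0405e-5)
-8599/Y + 1/(121*(-40221)) = -8599/(-1/49008) + 1/(121*(-40221)) = -8599*(-49008) + (1/121)*(-1/40221) = 421419792 - 1/4866741 = 2050940979937871/4866741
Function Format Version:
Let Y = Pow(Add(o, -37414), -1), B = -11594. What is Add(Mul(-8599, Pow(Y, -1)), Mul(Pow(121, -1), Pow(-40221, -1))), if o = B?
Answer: Rational(2050940979937871, 4866741) ≈ 4.2142e+8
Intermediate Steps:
o = -11594
Y = Rational(-1, 49008) (Y = Pow(Add(-11594, -37414), -1) = Pow(-49008, -1) = Rational(-1, 49008) ≈ -2.0405e-5)
Add(Mul(-8599, Pow(Y, -1)), Mul(Pow(121, -1), Pow(-40221, -1))) = Add(Mul(-8599, Pow(Rational(-1, 49008), -1)), Mul(Pow(121, -1), Pow(-40221, -1))) = Add(Mul(-8599, -49008), Mul(Rational(1, 121), Rational(-1, 40221))) = Add(421419792, Rational(-1, 4866741)) = Rational(2050940979937871, 4866741)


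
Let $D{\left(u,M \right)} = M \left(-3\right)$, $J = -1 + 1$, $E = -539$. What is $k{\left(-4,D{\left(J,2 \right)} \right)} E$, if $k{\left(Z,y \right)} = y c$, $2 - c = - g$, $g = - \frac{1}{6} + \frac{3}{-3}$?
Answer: $2695$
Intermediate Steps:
$J = 0$
$D{\left(u,M \right)} = - 3 M$
$g = - \frac{7}{6}$ ($g = \left(-1\right) \frac{1}{6} + 3 \left(- \frac{1}{3}\right) = - \frac{1}{6} - 1 = - \frac{7}{6} \approx -1.1667$)
$c = \frac{5}{6}$ ($c = 2 - \left(-1\right) \left(- \frac{7}{6}\right) = 2 - \frac{7}{6} = \frac{5}{6} \approx 0.83333$)
$k{\left(Z,y \right)} = \frac{5 y}{6}$ ($k{\left(Z,y \right)} = y \frac{5}{6} = \frac{5 y}{6}$)
$k{\left(-4,D{\left(J,2 \right)} \right)} E = \frac{5 \left(\left(-3\right) 2\right)}{6} \left(-539\right) = \frac{5}{6} \left(-6\right) \left(-539\right) = \left(-5\right) \left(-539\right) = 2695$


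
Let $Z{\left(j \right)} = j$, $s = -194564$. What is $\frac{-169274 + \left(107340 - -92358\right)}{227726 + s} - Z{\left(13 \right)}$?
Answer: $- \frac{200341}{16581} \approx -12.083$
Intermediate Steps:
$\frac{-169274 + \left(107340 - -92358\right)}{227726 + s} - Z{\left(13 \right)} = \frac{-169274 + \left(107340 - -92358\right)}{227726 - 194564} - 13 = \frac{-169274 + \left(107340 + 92358\right)}{33162} - 13 = \left(-169274 + 199698\right) \frac{1}{33162} - 13 = 30424 \cdot \frac{1}{33162} - 13 = \frac{15212}{16581} - 13 = - \frac{200341}{16581}$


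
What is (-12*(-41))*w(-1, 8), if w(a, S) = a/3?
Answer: -164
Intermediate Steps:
w(a, S) = a/3 (w(a, S) = a*(1/3) = a/3)
(-12*(-41))*w(-1, 8) = (-12*(-41))*((1/3)*(-1)) = 492*(-1/3) = -164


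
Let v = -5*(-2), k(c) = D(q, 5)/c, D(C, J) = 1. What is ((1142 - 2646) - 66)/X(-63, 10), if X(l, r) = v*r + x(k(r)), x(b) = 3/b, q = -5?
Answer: -157/13 ≈ -12.077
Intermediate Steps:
k(c) = 1/c
v = 10
X(l, r) = 13*r (X(l, r) = 10*r + 3/(1/r) = 10*r + 3*r = 13*r)
((1142 - 2646) - 66)/X(-63, 10) = ((1142 - 2646) - 66)/((13*10)) = (-1504 - 66)/130 = -1570*1/130 = -157/13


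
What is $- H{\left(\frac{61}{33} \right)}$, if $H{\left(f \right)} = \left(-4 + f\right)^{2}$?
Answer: $- \frac{5041}{1089} \approx -4.629$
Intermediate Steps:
$- H{\left(\frac{61}{33} \right)} = - \left(-4 + \frac{61}{33}\right)^{2} = - \left(- \frac{71}{33}\right)^{2} = \left(-1\right) \frac{5041}{1089} = - \frac{5041}{1089}$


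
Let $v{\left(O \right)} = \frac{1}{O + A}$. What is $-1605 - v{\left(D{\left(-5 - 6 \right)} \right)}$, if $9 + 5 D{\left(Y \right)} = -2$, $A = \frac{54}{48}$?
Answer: $- \frac{68975}{43} \approx -1604.1$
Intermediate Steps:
$A = \frac{9}{8}$ ($A = 54 \cdot \frac{1}{48} = \frac{9}{8} \approx 1.125$)
$D{\left(Y \right)} = - \frac{11}{5}$ ($D{\left(Y \right)} = - \frac{9}{5} + \frac{1}{5} \left(-2\right) = - \frac{9}{5} - \frac{2}{5} = - \frac{11}{5}$)
$v{\left(O \right)} = \frac{1}{\frac{9}{8} + O}$ ($v{\left(O \right)} = \frac{1}{O + \frac{9}{8}} = \frac{1}{\frac{9}{8} + O}$)
$-1605 - v{\left(D{\left(-5 - 6 \right)} \right)} = -1605 - \frac{8}{9 + 8 \left(- \frac{11}{5}\right)} = -1605 - \frac{8}{9 - \frac{88}{5}} = -1605 - \frac{8}{- \frac{43}{5}} = -1605 - 8 \left(- \frac{5}{43}\right) = -1605 - - \frac{40}{43} = -1605 + \frac{40}{43} = - \frac{68975}{43}$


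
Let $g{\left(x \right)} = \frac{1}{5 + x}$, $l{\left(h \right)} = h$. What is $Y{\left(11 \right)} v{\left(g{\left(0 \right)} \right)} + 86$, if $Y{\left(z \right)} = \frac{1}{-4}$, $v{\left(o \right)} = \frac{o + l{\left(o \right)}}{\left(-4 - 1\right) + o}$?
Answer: $\frac{4129}{48} \approx 86.021$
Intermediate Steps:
$v{\left(o \right)} = \frac{2 o}{-5 + o}$ ($v{\left(o \right)} = \frac{o + o}{\left(-4 - 1\right) + o} = \frac{2 o}{-5 + o}$)
$Y{\left(z \right)} = - \frac{1}{4}$
$Y{\left(11 \right)} v{\left(g{\left(0 \right)} \right)} + 86 = - \frac{2 \frac{1}{5 + 0} \frac{1}{-5 + \frac{1}{5 + 0}}}{4} + 86 = - \frac{2 \cdot \frac{1}{5} \frac{1}{-5 + \frac{1}{5}}}{4} + 86 = - \frac{2 \cdot \frac{1}{5} \frac{1}{- \frac{24}{5}}}{4} + 86 = - \frac{2 \cdot \frac{1}{5} \left(- \frac{5}{24}\right)}{4} + 86 = \left(- \frac{1}{4}\right) \left(- \frac{1}{12}\right) + 86 = \frac{1}{48} + 86 = \frac{4129}{48}$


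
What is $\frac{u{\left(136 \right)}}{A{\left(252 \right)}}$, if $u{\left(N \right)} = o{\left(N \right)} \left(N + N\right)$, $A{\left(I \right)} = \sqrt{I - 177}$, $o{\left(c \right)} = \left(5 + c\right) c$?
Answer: $\frac{1738624 \sqrt{3}}{5} \approx 6.0228 \cdot 10^{5}$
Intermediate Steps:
$o{\left(c \right)} = c \left(5 + c\right)$
$A{\left(I \right)} = \sqrt{-177 + I}$
$u{\left(N \right)} = 2 N^{2} \left(5 + N\right)$ ($u{\left(N \right)} = N \left(5 + N\right) \left(N + N\right) = N \left(5 + N\right) 2 N = 2 N^{2} \left(5 + N\right)$)
$\frac{u{\left(136 \right)}}{A{\left(252 \right)}} = \frac{2 \cdot 136^{2} \left(5 + 136\right)}{\sqrt{-177 + 252}} = \frac{2 \cdot 18496 \cdot 141}{\sqrt{75}} = \frac{5215872}{5 \sqrt{3}} = 5215872 \frac{\sqrt{3}}{15} = \frac{1738624 \sqrt{3}}{5}$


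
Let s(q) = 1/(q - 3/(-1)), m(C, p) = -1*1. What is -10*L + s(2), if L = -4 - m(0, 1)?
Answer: 151/5 ≈ 30.200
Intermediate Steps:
m(C, p) = -1
s(q) = 1/(3 + q) (s(q) = 1/(q - 3*(-1)) = 1/(q + 3) = 1/(3 + q))
L = -3 (L = -4 - 1*(-1) = -4 + 1 = -3)
-10*L + s(2) = -10*(-3) + 1/(3 + 2) = 30 + 1/5 = 151/5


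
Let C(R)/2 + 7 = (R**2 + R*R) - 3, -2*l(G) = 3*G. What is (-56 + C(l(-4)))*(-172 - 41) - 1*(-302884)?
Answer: 288400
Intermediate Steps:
l(G) = -3*G/2
C(R) = -20 + 4*R**2 (C(R) = -14 + 2*((R**2 + R*R) - 3) = -14 + 2*((R**2 + R**2) - 3) = -14 + 2*(2*R**2 - 3) = -14 + 2*(-3 + 2*R**2) = -14 + (-6 + 4*R**2) = -20 + 4*R**2)
(-56 + C(l(-4)))*(-172 - 41) - 1*(-302884) = (-56 + (-20 + 4*(-3/2*(-4))**2))*(-172 - 41) - 1*(-302884) = (-56 + (-20 + 4*6**2))*(-213) + 302884 = (-56 + (-20 + 4*36))*(-213) + 302884 = (-56 + (-20 + 144))*(-213) + 302884 = (-56 + 124)*(-213) + 302884 = 68*(-213) + 302884 = -14484 + 302884 = 288400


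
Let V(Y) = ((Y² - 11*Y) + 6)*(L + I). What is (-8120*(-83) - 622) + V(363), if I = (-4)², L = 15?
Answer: 4634580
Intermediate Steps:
I = 16
V(Y) = 186 - 341*Y + 31*Y² (V(Y) = ((Y² - 11*Y) + 6)*(15 + 16) = (6 + Y² - 11*Y)*31 = 186 - 341*Y + 31*Y²)
(-8120*(-83) - 622) + V(363) = (-8120*(-83) - 622) + (186 - 341*363 + 31*363²) = (-812*(-830) - 622) + (186 - 123783 + 31*131769) = (673960 - 622) + (186 - 123783 + 4084839) = 673338 + 3961242 = 4634580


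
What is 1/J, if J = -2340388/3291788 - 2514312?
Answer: -822947/2069146102561 ≈ -3.9772e-7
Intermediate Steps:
J = -2069146102561/822947 (J = -2340388*1/3291788 - 2514312 = -585097/822947 - 2514312 = -2069146102561/822947 ≈ -2.5143e+6)
1/J = 1/(-2069146102561/822947) = -822947/2069146102561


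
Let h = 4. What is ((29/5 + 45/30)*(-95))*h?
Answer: -2774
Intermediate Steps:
((29/5 + 45/30)*(-95))*h = ((29/5 + 45/30)*(-95))*4 = ((29*(⅕) + 45*(1/30))*(-95))*4 = ((29/5 + 3/2)*(-95))*4 = ((73/10)*(-95))*4 = -1387/2*4 = -2774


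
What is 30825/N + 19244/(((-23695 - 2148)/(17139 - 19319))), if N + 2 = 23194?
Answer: 973745539115/599350856 ≈ 1624.7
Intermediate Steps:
N = 23192 (N = -2 + 23194 = 23192)
30825/N + 19244/(((-23695 - 2148)/(17139 - 19319))) = 30825/23192 + 19244/(((-23695 - 2148)/(17139 - 19319))) = 30825*(1/23192) + 19244/((-25843/(-2180))) = 30825/23192 + 19244/((-25843*(-1/2180))) = 30825/23192 + 19244/(25843/2180) = 30825/23192 + 19244*(2180/25843) = 30825/23192 + 41951920/25843 = 973745539115/599350856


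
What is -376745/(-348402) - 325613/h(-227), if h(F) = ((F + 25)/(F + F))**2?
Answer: -5845663391155609/3554048802 ≈ -1.6448e+6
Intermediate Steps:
h(F) = (25 + F)**2/(4*F**2) (h(F) = ((25 + F)/((2*F)))**2 = ((25 + F)*(1/(2*F)))**2 = ((25 + F)/(2*F))**2 = (25 + F)**2/(4*F**2))
-376745/(-348402) - 325613/h(-227) = -376745/(-348402) - 325613*206116/(25 - 227)**2 = -376745*(-1/348402) - 325613/((1/4)*(1/51529)*(-202)**2) = 376745/348402 - 325613/((1/4)*(1/51529)*40804) = 376745/348402 - 325613/10201/51529 = 376745/348402 - 325613*51529/10201 = 376745/348402 - 16778512277/10201 = -5845663391155609/3554048802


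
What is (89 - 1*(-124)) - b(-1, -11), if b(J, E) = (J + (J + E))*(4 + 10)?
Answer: 395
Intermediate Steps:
b(J, E) = 14*E + 28*J (b(J, E) = (J + (E + J))*14 = (E + 2*J)*14 = 14*E + 28*J)
(89 - 1*(-124)) - b(-1, -11) = (89 - 1*(-124)) - (14*(-11) + 28*(-1)) = (89 + 124) - (-154 - 28) = 213 - 1*(-182) = 213 + 182 = 395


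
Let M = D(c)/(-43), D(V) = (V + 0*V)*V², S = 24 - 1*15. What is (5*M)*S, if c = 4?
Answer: -2880/43 ≈ -66.977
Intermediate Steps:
S = 9 (S = 24 - 15 = 9)
D(V) = V³ (D(V) = (V + 0)*V² = V*V² = V³)
M = -64/43 (M = 4³/(-43) = 64*(-1/43) = -64/43 ≈ -1.4884)
(5*M)*S = (5*(-64/43))*9 = -320/43*9 = -2880/43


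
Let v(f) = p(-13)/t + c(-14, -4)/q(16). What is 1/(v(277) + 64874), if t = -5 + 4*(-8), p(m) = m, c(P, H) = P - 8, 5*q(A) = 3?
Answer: 111/7196983 ≈ 1.5423e-5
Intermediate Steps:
q(A) = 3/5 (q(A) = (1/5)*3 = 3/5)
c(P, H) = -8 + P
t = -37 (t = -5 - 32 = -37)
v(f) = -4031/111 (v(f) = -13/(-37) + (-8 - 14)/(3/5) = -13*(-1/37) - 22*5/3 = 13/37 - 110/3 = -4031/111)
1/(v(277) + 64874) = 1/(-4031/111 + 64874) = 1/(7196983/111) = 111/7196983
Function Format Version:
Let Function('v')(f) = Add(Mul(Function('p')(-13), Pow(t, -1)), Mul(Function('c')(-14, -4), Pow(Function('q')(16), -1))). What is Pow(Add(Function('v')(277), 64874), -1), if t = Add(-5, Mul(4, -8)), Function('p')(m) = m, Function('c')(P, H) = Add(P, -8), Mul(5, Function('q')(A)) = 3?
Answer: Rational(111, 7196983) ≈ 1.5423e-5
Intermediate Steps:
Function('q')(A) = Rational(3, 5) (Function('q')(A) = Mul(Rational(1, 5), 3) = Rational(3, 5))
Function('c')(P, H) = Add(-8, P)
t = -37 (t = Add(-5, -32) = -37)
Function('v')(f) = Rational(-4031, 111) (Function('v')(f) = Add(Mul(-13, Pow(-37, -1)), Mul(Add(-8, -14), Pow(Rational(3, 5), -1))) = Add(Mul(-13, Rational(-1, 37)), Mul(-22, Rational(5, 3))) = Add(Rational(13, 37), Rational(-110, 3)) = Rational(-4031, 111))
Pow(Add(Function('v')(277), 64874), -1) = Pow(Add(Rational(-4031, 111), 64874), -1) = Pow(Rational(7196983, 111), -1) = Rational(111, 7196983)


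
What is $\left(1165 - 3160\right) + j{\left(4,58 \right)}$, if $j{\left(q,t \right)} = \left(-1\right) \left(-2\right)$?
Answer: $-1993$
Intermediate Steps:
$j{\left(q,t \right)} = 2$
$\left(1165 - 3160\right) + j{\left(4,58 \right)} = \left(1165 - 3160\right) + 2 = -1995 + 2 = -1993$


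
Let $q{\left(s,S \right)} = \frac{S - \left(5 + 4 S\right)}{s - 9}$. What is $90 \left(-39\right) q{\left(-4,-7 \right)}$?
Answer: $4320$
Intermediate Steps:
$q{\left(s,S \right)} = \frac{-5 - 3 S}{-9 + s}$ ($q{\left(s,S \right)} = \frac{S - \left(5 + 4 S\right)}{-9 + s} = \frac{-5 - 3 S}{-9 + s}$)
$90 \left(-39\right) q{\left(-4,-7 \right)} = 90 \left(-39\right) \frac{-5 - -21}{-9 - 4} = - 3510 \frac{-5 + 21}{-13} = - 3510 \left(\left(- \frac{1}{13}\right) 16\right) = \left(-3510\right) \left(- \frac{16}{13}\right) = 4320$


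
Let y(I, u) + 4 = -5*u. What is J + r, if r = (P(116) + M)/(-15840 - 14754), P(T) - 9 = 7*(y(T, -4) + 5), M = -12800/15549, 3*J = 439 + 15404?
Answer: 1256100766471/237853053 ≈ 5281.0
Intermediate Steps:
J = 5281 (J = (439 + 15404)/3 = (⅓)*15843 = 5281)
M = -12800/15549 (M = -12800*1/15549 = -12800/15549 ≈ -0.82320)
y(I, u) = -4 - 5*u
P(T) = 156 (P(T) = 9 + 7*((-4 - 5*(-4)) + 5) = 9 + 7*((-4 + 20) + 5) = 9 + 7*(16 + 5) = 9 + 7*21 = 9 + 147 = 156)
r = -1206422/237853053 (r = (156 - 12800/15549)/(-15840 - 14754) = (2412844/15549)/(-30594) = (2412844/15549)*(-1/30594) = -1206422/237853053 ≈ -0.0050721)
J + r = 5281 - 1206422/237853053 = 1256100766471/237853053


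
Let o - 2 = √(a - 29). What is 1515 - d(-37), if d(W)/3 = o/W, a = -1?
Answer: 56061/37 + 3*I*√30/37 ≈ 1515.2 + 0.4441*I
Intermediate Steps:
o = 2 + I*√30 (o = 2 + √(-1 - 29) = 2 + √(-30) = 2 + I*√30 ≈ 2.0 + 5.4772*I)
d(W) = 3*(2 + I*√30)/W (d(W) = 3*((2 + I*√30)/W) = 3*(2 + I*√30)/W)
1515 - d(-37) = 1515 - 3*(2 + I*√30)/(-37) = 1515 - 3*(-1)*(2 + I*√30)/37 = 1515 - (-6/37 - 3*I*√30/37) = 1515 + (6/37 + 3*I*√30/37) = 56061/37 + 3*I*√30/37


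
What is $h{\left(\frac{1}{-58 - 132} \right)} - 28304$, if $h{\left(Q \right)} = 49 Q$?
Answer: $- \frac{5377809}{190} \approx -28304.0$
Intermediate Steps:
$h{\left(\frac{1}{-58 - 132} \right)} - 28304 = \frac{49}{-58 - 132} - 28304 = \frac{49}{-190} - 28304 = 49 \left(- \frac{1}{190}\right) - 28304 = - \frac{49}{190} - 28304 = - \frac{5377809}{190}$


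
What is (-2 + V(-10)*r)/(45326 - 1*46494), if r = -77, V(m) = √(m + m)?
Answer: 1/584 + 77*I*√5/584 ≈ 0.0017123 + 0.29482*I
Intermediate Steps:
V(m) = √2*√m (V(m) = √(2*m) = √2*√m)
(-2 + V(-10)*r)/(45326 - 1*46494) = (-2 + (√2*√(-10))*(-77))/(45326 - 1*46494) = (-2 + (√2*(I*√10))*(-77))/(45326 - 46494) = (-2 + (2*I*√5)*(-77))/(-1168) = (-2 - 154*I*√5)*(-1/1168) = 1/584 + 77*I*√5/584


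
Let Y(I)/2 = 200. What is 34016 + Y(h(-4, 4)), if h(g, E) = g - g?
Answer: 34416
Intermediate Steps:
h(g, E) = 0
Y(I) = 400 (Y(I) = 2*200 = 400)
34016 + Y(h(-4, 4)) = 34016 + 400 = 34416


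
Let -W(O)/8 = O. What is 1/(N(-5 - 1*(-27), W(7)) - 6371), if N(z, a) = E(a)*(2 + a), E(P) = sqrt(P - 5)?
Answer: I/(-6371*I + 54*sqrt(61)) ≈ -0.00015628 + 1.0345e-5*I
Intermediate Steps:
W(O) = -8*O
E(P) = sqrt(-5 + P)
N(z, a) = sqrt(-5 + a)*(2 + a)
1/(N(-5 - 1*(-27), W(7)) - 6371) = 1/(sqrt(-5 - 8*7)*(2 - 8*7) - 6371) = 1/(sqrt(-5 - 56)*(2 - 56) - 6371) = 1/(sqrt(-61)*(-54) - 6371) = 1/((I*sqrt(61))*(-54) - 6371) = 1/(-54*I*sqrt(61) - 6371) = 1/(-6371 - 54*I*sqrt(61))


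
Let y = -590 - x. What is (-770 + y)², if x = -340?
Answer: 1040400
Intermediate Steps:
y = -250 (y = -590 - 1*(-340) = -590 + 340 = -250)
(-770 + y)² = (-770 - 250)² = (-1020)² = 1040400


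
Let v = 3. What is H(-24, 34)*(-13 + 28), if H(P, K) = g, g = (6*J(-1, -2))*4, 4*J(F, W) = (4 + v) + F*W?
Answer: 810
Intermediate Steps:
J(F, W) = 7/4 + F*W/4 (J(F, W) = ((4 + 3) + F*W)/4 = (7 + F*W)/4 = 7/4 + F*W/4)
g = 54 (g = (6*(7/4 + (¼)*(-1)*(-2)))*4 = (6*(7/4 + ½))*4 = (6*(9/4))*4 = (27/2)*4 = 54)
H(P, K) = 54
H(-24, 34)*(-13 + 28) = 54*(-13 + 28) = 54*15 = 810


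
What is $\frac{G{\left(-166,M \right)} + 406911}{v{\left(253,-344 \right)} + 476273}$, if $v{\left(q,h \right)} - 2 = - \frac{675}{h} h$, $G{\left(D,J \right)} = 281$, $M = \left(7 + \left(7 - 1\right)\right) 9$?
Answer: $\frac{50899}{59450} \approx 0.85616$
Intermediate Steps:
$M = 117$ ($M = \left(7 + \left(7 - 1\right)\right) 9 = \left(7 + 6\right) 9 = 13 \cdot 9 = 117$)
$v{\left(q,h \right)} = -673$ ($v{\left(q,h \right)} = 2 + - \frac{675}{h} h = 2 - 675 = -673$)
$\frac{G{\left(-166,M \right)} + 406911}{v{\left(253,-344 \right)} + 476273} = \frac{281 + 406911}{-673 + 476273} = \frac{407192}{475600} = 407192 \cdot \frac{1}{475600} = \frac{50899}{59450}$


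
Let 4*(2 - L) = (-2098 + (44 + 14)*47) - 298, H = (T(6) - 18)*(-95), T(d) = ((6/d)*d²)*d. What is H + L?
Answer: -37781/2 ≈ -18891.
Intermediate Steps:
T(d) = 6*d² (T(d) = (6*d)*d = 6*d²)
H = -18810 (H = (6*6² - 18)*(-95) = (6*36 - 18)*(-95) = (216 - 18)*(-95) = 198*(-95) = -18810)
L = -161/2 (L = 2 - ((-2098 + (44 + 14)*47) - 298)/4 = 2 - ((-2098 + 58*47) - 298)/4 = 2 - ((-2098 + 2726) - 298)/4 = 2 - (628 - 298)/4 = 2 - ¼*330 = 2 - 165/2 = -161/2 ≈ -80.500)
H + L = -18810 - 161/2 = -37781/2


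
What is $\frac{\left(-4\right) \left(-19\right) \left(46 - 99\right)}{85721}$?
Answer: $- \frac{4028}{85721} \approx -0.04699$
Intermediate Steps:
$\frac{\left(-4\right) \left(-19\right) \left(46 - 99\right)}{85721} = 76 \left(-53\right) \frac{1}{85721} = \left(-4028\right) \frac{1}{85721} = - \frac{4028}{85721}$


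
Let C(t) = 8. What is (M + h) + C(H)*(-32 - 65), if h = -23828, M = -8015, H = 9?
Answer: -32619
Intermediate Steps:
(M + h) + C(H)*(-32 - 65) = (-8015 - 23828) + 8*(-32 - 65) = -31843 + 8*(-97) = -31843 - 776 = -32619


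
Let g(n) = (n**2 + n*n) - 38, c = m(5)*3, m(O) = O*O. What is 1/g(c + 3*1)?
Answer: 1/12130 ≈ 8.2440e-5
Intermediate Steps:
m(O) = O**2
c = 75 (c = 5**2*3 = 25*3 = 75)
g(n) = -38 + 2*n**2 (g(n) = (n**2 + n**2) - 38 = 2*n**2 - 38 = -38 + 2*n**2)
1/g(c + 3*1) = 1/(-38 + 2*(75 + 3*1)**2) = 1/(-38 + 2*(75 + 3)**2) = 1/(-38 + 2*78**2) = 1/(-38 + 2*6084) = 1/(-38 + 12168) = 1/12130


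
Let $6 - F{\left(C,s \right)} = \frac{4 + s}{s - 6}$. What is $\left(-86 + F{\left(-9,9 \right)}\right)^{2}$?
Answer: $\frac{64009}{9} \approx 7112.1$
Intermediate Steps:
$F{\left(C,s \right)} = 6 - \frac{4 + s}{-6 + s}$ ($F{\left(C,s \right)} = 6 - \frac{4 + s}{s - 6} = 6 - \frac{4 + s}{-6 + s}$)
$\left(-86 + F{\left(-9,9 \right)}\right)^{2} = \left(-86 + \frac{5 \left(-8 + 9\right)}{-6 + 9}\right)^{2} = \left(-86 + 5 \cdot \frac{1}{3} \cdot 1\right)^{2} = \left(-86 + \frac{5}{3}\right)^{2} = \left(- \frac{253}{3}\right)^{2} = \frac{64009}{9}$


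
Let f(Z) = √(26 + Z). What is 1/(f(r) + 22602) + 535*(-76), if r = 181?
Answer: -6923722995806/170283399 - √23/170283399 ≈ -40660.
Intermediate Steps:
1/(f(r) + 22602) + 535*(-76) = 1/(√(26 + 181) + 22602) + 535*(-76) = 1/(√207 + 22602) - 40660 = 1/(3*√23 + 22602) - 40660 = 1/(22602 + 3*√23) - 40660 = -40660 + 1/(22602 + 3*√23)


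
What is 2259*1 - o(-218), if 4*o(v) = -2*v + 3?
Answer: 8597/4 ≈ 2149.3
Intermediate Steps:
o(v) = ¾ - v/2 (o(v) = (-2*v + 3)/4 = (3 - 2*v)/4 = ¾ - v/2)
2259*1 - o(-218) = 2259*1 - (¾ - ½*(-218)) = 2259 - (¾ + 109) = 2259 - 1*439/4 = 2259 - 439/4 = 8597/4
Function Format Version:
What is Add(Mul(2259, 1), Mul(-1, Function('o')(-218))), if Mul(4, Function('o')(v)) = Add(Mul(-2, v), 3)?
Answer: Rational(8597, 4) ≈ 2149.3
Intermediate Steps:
Function('o')(v) = Add(Rational(3, 4), Mul(Rational(-1, 2), v)) (Function('o')(v) = Mul(Rational(1, 4), Add(Mul(-2, v), 3)) = Mul(Rational(1, 4), Add(3, Mul(-2, v))) = Add(Rational(3, 4), Mul(Rational(-1, 2), v)))
Add(Mul(2259, 1), Mul(-1, Function('o')(-218))) = Add(Mul(2259, 1), Mul(-1, Add(Rational(3, 4), Mul(Rational(-1, 2), -218)))) = Add(2259, Mul(-1, Add(Rational(3, 4), 109))) = Add(2259, Mul(-1, Rational(439, 4))) = Add(2259, Rational(-439, 4)) = Rational(8597, 4)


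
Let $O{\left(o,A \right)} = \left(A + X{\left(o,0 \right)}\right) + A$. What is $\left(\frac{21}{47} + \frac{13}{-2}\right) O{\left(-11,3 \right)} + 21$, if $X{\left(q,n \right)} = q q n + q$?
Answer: $\frac{4819}{94} \approx 51.266$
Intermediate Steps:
$X{\left(q,n \right)} = q + n q^{2}$ ($X{\left(q,n \right)} = q^{2} n + q = n q^{2} + q = q + n q^{2}$)
$O{\left(o,A \right)} = o + 2 A$ ($O{\left(o,A \right)} = \left(A + o \left(1 + 0 o\right)\right) + A = \left(A + o \left(1 + 0\right)\right) + A = \left(A + o 1\right) + A = \left(A + o\right) + A = o + 2 A$)
$\left(\frac{21}{47} + \frac{13}{-2}\right) O{\left(-11,3 \right)} + 21 = \left(\frac{21}{47} + \frac{13}{-2}\right) \left(-11 + 2 \cdot 3\right) + 21 = \left(21 \cdot \frac{1}{47} + 13 \left(- \frac{1}{2}\right)\right) \left(-11 + 6\right) + 21 = \left(\frac{21}{47} - \frac{13}{2}\right) \left(-5\right) + 21 = \left(- \frac{569}{94}\right) \left(-5\right) + 21 = \frac{2845}{94} + 21 = \frac{4819}{94}$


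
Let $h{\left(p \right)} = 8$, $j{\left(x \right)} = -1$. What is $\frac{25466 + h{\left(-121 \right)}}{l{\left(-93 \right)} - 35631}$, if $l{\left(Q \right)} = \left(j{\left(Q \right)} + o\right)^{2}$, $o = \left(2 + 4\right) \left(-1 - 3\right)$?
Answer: $- \frac{12737}{17503} \approx -0.7277$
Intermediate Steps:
$o = -24$ ($o = 6 \left(-4\right) = -24$)
$l{\left(Q \right)} = 625$ ($l{\left(Q \right)} = \left(-1 - 24\right)^{2} = \left(-25\right)^{2} = 625$)
$\frac{25466 + h{\left(-121 \right)}}{l{\left(-93 \right)} - 35631} = \frac{25466 + 8}{625 - 35631} = \frac{25474}{-35006} = 25474 \left(- \frac{1}{35006}\right) = - \frac{12737}{17503}$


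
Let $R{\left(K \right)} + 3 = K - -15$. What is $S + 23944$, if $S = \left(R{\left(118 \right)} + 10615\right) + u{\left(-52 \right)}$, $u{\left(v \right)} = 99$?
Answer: $34788$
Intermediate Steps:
$R{\left(K \right)} = 12 + K$ ($R{\left(K \right)} = -3 + \left(K - -15\right) = -3 + \left(K + 15\right) = -3 + \left(15 + K\right) = 12 + K$)
$S = 10844$ ($S = \left(\left(12 + 118\right) + 10615\right) + 99 = \left(130 + 10615\right) + 99 = 10745 + 99 = 10844$)
$S + 23944 = 10844 + 23944 = 34788$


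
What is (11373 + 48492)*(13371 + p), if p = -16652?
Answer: -196417065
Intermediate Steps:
(11373 + 48492)*(13371 + p) = (11373 + 48492)*(13371 - 16652) = 59865*(-3281) = -196417065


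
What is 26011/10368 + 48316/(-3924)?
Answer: -11079809/1130112 ≈ -9.8042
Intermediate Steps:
26011/10368 + 48316/(-3924) = 26011*(1/10368) + 48316*(-1/3924) = 26011/10368 - 12079/981 = -11079809/1130112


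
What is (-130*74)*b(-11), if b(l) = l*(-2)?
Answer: -211640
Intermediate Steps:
b(l) = -2*l
(-130*74)*b(-11) = (-130*74)*(-2*(-11)) = -9620*22 = -211640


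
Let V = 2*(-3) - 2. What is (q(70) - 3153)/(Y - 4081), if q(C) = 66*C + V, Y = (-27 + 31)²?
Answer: -1459/4065 ≈ -0.35892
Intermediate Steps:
Y = 16 (Y = 4² = 16)
V = -8 (V = -6 - 2 = -8)
q(C) = -8 + 66*C (q(C) = 66*C - 8 = -8 + 66*C)
(q(70) - 3153)/(Y - 4081) = ((-8 + 66*70) - 3153)/(16 - 4081) = ((-8 + 4620) - 3153)/(-4065) = (4612 - 3153)*(-1/4065) = 1459*(-1/4065) = -1459/4065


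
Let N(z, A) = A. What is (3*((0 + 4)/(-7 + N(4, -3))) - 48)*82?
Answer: -20172/5 ≈ -4034.4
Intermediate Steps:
(3*((0 + 4)/(-7 + N(4, -3))) - 48)*82 = (3*((0 + 4)/(-7 - 3)) - 48)*82 = (3*(4/(-10)) - 48)*82 = (3*(4*(-⅒)) - 48)*82 = (3*(-⅖) - 48)*82 = (-6/5 - 48)*82 = -246/5*82 = -20172/5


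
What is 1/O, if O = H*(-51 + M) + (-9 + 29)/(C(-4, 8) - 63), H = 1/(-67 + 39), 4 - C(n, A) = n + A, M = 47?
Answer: -63/11 ≈ -5.7273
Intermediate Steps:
C(n, A) = 4 - A - n (C(n, A) = 4 - (n + A) = 4 - (A + n) = 4 + (-A - n) = 4 - A - n)
H = -1/28 (H = 1/(-28) = -1/28 ≈ -0.035714)
O = -11/63 (O = -(-51 + 47)/28 + (-9 + 29)/((4 - 1*8 - 1*(-4)) - 63) = -1/28*(-4) + 20/((4 - 8 + 4) - 63) = ⅐ + 20/(0 - 63) = ⅐ + 20/(-63) = ⅐ + 20*(-1/63) = ⅐ - 20/63 = -11/63 ≈ -0.17460)
1/O = 1/(-11/63) = -63/11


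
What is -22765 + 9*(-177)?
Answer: -24358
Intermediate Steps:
-22765 + 9*(-177) = -22765 - 1593 = -24358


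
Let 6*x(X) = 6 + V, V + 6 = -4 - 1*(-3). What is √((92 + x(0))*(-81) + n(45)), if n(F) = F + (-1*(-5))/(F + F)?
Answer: I*√66541/3 ≈ 85.985*I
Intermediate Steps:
V = -7 (V = -6 + (-4 - 1*(-3)) = -6 + (-4 + 3) = -6 - 1 = -7)
x(X) = -⅙ (x(X) = (6 - 7)/6 = (⅙)*(-1) = -⅙)
n(F) = F + 5/(2*F)
√((92 + x(0))*(-81) + n(45)) = √((92 - ⅙)*(-81) + (45 + (5/2)/45)) = √((551/6)*(-81) + (45 + (5/2)*(1/45))) = √(-14877/2 + (45 + 1/18)) = √(-14877/2 + 811/18) = √(-66541/9) = I*√66541/3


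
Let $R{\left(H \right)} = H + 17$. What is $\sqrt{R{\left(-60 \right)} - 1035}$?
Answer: $7 i \sqrt{22} \approx 32.833 i$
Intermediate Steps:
$R{\left(H \right)} = 17 + H$
$\sqrt{R{\left(-60 \right)} - 1035} = \sqrt{\left(17 - 60\right) - 1035} = \sqrt{-43 - 1035} = \sqrt{-1078} = 7 i \sqrt{22}$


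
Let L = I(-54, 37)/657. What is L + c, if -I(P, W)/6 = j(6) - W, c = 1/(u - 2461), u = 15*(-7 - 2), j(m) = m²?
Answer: 4973/568524 ≈ 0.0087472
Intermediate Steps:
u = -135 (u = 15*(-9) = -135)
c = -1/2596 (c = 1/(-135 - 2461) = 1/(-2596) = -1/2596 ≈ -0.00038521)
I(P, W) = -216 + 6*W (I(P, W) = -6*(6² - W) = -6*(36 - W) = -216 + 6*W)
L = 2/219 (L = (-216 + 6*37)/657 = (-216 + 222)*(1/657) = 6*(1/657) = 2/219 ≈ 0.0091324)
L + c = 2/219 - 1/2596 = 4973/568524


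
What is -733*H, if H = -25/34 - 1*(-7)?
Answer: -156129/34 ≈ -4592.0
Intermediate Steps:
H = 213/34 (H = -25*1/34 + 7 = -25/34 + 7 = 213/34 ≈ 6.2647)
-733*H = -733*213/34 = -156129/34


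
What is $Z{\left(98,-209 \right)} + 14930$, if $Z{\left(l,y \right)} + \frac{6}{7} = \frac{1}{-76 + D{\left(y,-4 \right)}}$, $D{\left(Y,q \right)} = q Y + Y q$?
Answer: $\frac{23826913}{1596} \approx 14929.0$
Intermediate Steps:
$D{\left(Y,q \right)} = 2 Y q$ ($D{\left(Y,q \right)} = Y q + Y q = 2 Y q$)
$Z{\left(l,y \right)} = - \frac{6}{7} + \frac{1}{-76 - 8 y}$ ($Z{\left(l,y \right)} = - \frac{6}{7} + \frac{1}{-76 + 2 y \left(-4\right)} = - \frac{6}{7} + \frac{1}{-76 - 8 y}$)
$Z{\left(98,-209 \right)} + 14930 = \frac{463 + 48 \left(-209\right)}{28 \left(-19 - -418\right)} + 14930 = \frac{463 - 10032}{28 \left(-19 + 418\right)} + 14930 = \frac{1}{28} \cdot \frac{1}{399} \left(-9569\right) + 14930 = - \frac{1367}{1596} + 14930 = \frac{23826913}{1596}$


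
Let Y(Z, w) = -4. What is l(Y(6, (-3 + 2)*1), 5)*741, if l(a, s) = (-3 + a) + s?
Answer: -1482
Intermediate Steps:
l(a, s) = -3 + a + s
l(Y(6, (-3 + 2)*1), 5)*741 = (-3 - 4 + 5)*741 = -2*741 = -1482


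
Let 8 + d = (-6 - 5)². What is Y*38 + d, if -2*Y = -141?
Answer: 2792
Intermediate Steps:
d = 113 (d = -8 + (-6 - 5)² = -8 + (-11)² = -8 + 121 = 113)
Y = 141/2 (Y = -½*(-141) = 141/2 ≈ 70.500)
Y*38 + d = (141/2)*38 + 113 = 2679 + 113 = 2792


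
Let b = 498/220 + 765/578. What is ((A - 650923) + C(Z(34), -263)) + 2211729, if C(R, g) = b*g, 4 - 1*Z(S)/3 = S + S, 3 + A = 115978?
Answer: 1566908133/935 ≈ 1.6758e+6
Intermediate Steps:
A = 115975 (A = -3 + 115978 = 115975)
Z(S) = 12 - 6*S (Z(S) = 12 - 3*(S + S) = 12 - 6*S)
b = 3354/935 (b = 498*(1/220) + 765*(1/578) = 249/110 + 45/34 = 3354/935 ≈ 3.5872)
C(R, g) = 3354*g/935
((A - 650923) + C(Z(34), -263)) + 2211729 = ((115975 - 650923) + (3354/935)*(-263)) + 2211729 = (-534948 - 882102/935) + 2211729 = -501058482/935 + 2211729 = 1566908133/935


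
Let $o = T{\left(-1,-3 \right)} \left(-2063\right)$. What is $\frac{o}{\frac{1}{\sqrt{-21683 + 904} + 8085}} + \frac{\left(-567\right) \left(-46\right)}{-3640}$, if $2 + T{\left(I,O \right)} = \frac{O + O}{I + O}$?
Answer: $\frac{2168314287}{260} + \frac{2063 i \sqrt{20779}}{2} \approx 8.3397 \cdot 10^{6} + 1.4869 \cdot 10^{5} i$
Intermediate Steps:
$T{\left(I,O \right)} = -2 + \frac{2 O}{I + O}$ ($T{\left(I,O \right)} = -2 + \frac{O + O}{I + O} = -2 + \frac{2 O}{I + O}$)
$o = \frac{2063}{2}$ ($o = \left(-2\right) \left(-1\right) \frac{1}{-1 - 3} \left(-2063\right) = \left(-2\right) \left(-1\right) \frac{1}{-4} \left(-2063\right) = \left(-2\right) \left(-1\right) \left(- \frac{1}{4}\right) \left(-2063\right) = \left(- \frac{1}{2}\right) \left(-2063\right) = \frac{2063}{2} \approx 1031.5$)
$\frac{o}{\frac{1}{\sqrt{-21683 + 904} + 8085}} + \frac{\left(-567\right) \left(-46\right)}{-3640} = \frac{2063}{2 \frac{1}{\sqrt{-21683 + 904} + 8085}} + \frac{\left(-567\right) \left(-46\right)}{-3640} = \frac{2063}{2 \frac{1}{\sqrt{-20779} + 8085}} + 26082 \left(- \frac{1}{3640}\right) = \frac{2063}{2 \frac{1}{i \sqrt{20779} + 8085}} - \frac{1863}{260} = \frac{2063}{2 \frac{1}{8085 + i \sqrt{20779}}} - \frac{1863}{260} = \frac{2063 \left(8085 + i \sqrt{20779}\right)}{2} - \frac{1863}{260} = \left(\frac{16679355}{2} + \frac{2063 i \sqrt{20779}}{2}\right) - \frac{1863}{260} = \frac{2168314287}{260} + \frac{2063 i \sqrt{20779}}{2}$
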